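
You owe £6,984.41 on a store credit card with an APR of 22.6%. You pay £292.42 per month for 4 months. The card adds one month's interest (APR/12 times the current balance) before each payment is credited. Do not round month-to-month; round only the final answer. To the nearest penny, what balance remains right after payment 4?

Monthly rate r = 22.6%/12 = 1.88333% = 0.0188333.
Each month: B ← B·(1+r) − £292.42.
Month 1: interest £131.54; balance after payment £6,823.53.
Month 2: interest £128.51; balance after payment £6,659.62.
Month 3: interest £125.42; balance after payment £6,492.62.
Month 4: interest £122.28; balance after payment £6,322.48.

£6,322.48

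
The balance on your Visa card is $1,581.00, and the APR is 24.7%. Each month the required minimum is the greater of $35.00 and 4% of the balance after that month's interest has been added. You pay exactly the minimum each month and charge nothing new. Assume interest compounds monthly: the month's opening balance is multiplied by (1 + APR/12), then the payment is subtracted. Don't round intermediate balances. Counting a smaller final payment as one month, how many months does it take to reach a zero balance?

65 months

Monthly rate r = 24.7%/12 = 2.05833% = 0.0205833.
While 4% of the post-interest balance exceeds $35.00, each month B ← (B·(1+r))·(1 − 0.04), i.e. B shrinks by the factor (1+r)·0.96 = 0.97976.
This holds for months 1–30. Entering month 31 the balance is $856.10; 4% of the post-interest balance is now below $35.00, so the flat $35.00 minimum applies from here.
From month 31 a fixed $35.00 at rate r clears $856.10 in 35 more payments. Total: 30 + 35 = 65 months.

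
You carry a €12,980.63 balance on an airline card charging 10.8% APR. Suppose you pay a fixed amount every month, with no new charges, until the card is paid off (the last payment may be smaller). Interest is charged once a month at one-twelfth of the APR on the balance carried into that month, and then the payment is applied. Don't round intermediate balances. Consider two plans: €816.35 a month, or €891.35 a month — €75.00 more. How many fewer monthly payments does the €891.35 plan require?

2 fewer payments

Monthly rate r = 10.8%/12 = 0.9% = 0.009.
At €816.35/mo: n = ⌈−ln(1 − rB₀/P)/ln(1+r)⌉ = 18 payments (last €194.46); total interest = total paid − €12,980.63 = €1,091.78.
At €891.35/mo: 16 payments (last €606.92); total interest €996.54.
Payments saved = 18 − 16 = 2.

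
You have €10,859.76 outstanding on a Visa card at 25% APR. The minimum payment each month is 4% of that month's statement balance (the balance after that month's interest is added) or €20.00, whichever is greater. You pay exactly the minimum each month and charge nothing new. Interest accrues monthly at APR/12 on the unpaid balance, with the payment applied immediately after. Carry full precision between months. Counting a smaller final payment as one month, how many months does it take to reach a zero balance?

188 months

Monthly rate r = 25%/12 = 2.08333% = 0.0208333.
While 4% of the post-interest balance exceeds €20.00, each month B ← (B·(1+r))·(1 − 0.04), i.e. B shrinks by the factor (1+r)·0.96 = 0.98.
This holds for months 1–154. Entering month 155 the balance is €483.77; 4% of the post-interest balance is now below €20.00, so the flat €20.00 minimum applies from here.
From month 155 a fixed €20.00 at rate r clears €483.77 in 34 more payments. Total: 154 + 34 = 188 months.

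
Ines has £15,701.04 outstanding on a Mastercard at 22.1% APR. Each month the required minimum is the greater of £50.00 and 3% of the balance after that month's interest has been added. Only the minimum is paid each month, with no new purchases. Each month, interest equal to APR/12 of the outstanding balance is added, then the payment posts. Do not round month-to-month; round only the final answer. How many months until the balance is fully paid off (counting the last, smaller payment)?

236 months

Monthly rate r = 22.1%/12 = 1.84167% = 0.0184167.
While 3% of the post-interest balance exceeds £50.00, each month B ← (B·(1+r))·(1 − 0.03), i.e. B shrinks by the factor (1+r)·0.97 = 0.98786.
This holds for months 1–186. Entering month 187 the balance is £1,620.37; 3% of the post-interest balance is now below £50.00, so the flat £50.00 minimum applies from here.
From month 187 a fixed £50.00 at rate r clears £1,620.37 in 50 more payments. Total: 186 + 50 = 236 months.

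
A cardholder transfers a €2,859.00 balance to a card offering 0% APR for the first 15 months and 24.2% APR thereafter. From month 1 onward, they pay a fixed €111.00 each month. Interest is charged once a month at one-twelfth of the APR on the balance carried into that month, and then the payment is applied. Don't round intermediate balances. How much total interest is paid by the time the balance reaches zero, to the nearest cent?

Promo months 1–15 at r₀ = 0%/12 = 0; months 16+ at r₁ = 24.2%/12 = 0.0201667.
After month 15 (no interest yet): B = €2,859.00 − 15·€111.00 = €1,194.00.
Then at r₁ with €111.00/mo: n₂ = −ln(1 − r₁·B/P)/ln(1+r₁) ≈ 12.25 → 13 more payments.
Total paid = 27·€111.00 + €27.66 = €3,024.66; interest = €3,024.66 − €2,859.00 = €165.66.

€165.66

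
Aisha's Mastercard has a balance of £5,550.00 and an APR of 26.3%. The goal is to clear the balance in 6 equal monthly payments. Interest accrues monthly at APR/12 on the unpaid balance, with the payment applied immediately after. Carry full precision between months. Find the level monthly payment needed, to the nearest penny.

Monthly rate r = 26.3%/12 = 2.19167% = 0.0219167.
Level-payment amortization: P = B₀·r / (1 − (1+r)^(−n)) = 5550.00·0.0219167 / (1 − 1.02192^(−6)).
Denominator 1 − (1+r)^(−6) = 0.121974545.
P = 121.638 / 0.121974545 ≈ 997.24.

£997.24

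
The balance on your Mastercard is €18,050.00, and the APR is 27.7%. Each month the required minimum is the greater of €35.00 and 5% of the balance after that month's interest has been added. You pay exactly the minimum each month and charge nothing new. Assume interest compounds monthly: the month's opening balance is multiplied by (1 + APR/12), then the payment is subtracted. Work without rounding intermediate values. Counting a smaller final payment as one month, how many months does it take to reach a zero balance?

Monthly rate r = 27.7%/12 = 2.30833% = 0.0230833.
While 5% of the post-interest balance exceeds €35.00, each month B ← (B·(1+r))·(1 − 0.05), i.e. B shrinks by the factor (1+r)·0.95 = 0.97193.
This holds for months 1–115. Entering month 116 the balance is €683.06; 5% of the post-interest balance is now below €35.00, so the flat €35.00 minimum applies from here.
From month 116 a fixed €35.00 at rate r clears €683.06 in 27 more payments. Total: 115 + 27 = 142 months.

142 months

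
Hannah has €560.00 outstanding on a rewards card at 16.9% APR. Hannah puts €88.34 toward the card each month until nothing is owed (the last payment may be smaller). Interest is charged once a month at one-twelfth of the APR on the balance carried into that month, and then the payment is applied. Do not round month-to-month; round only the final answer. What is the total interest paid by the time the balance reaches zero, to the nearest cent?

Monthly rate r = 16.9%/12 = 1.40833% = 0.0140833.
Payoff takes n = ⌈−ln(1 − rB₀/P)/ln(1+r)⌉ = ⌈6.687⌉ = 7 payments; the last is €60.81.
Total paid = 6·€88.34 + €60.81 = €590.85.
Total interest = total paid − principal = €590.85 − €560.00 = €30.85.

€30.85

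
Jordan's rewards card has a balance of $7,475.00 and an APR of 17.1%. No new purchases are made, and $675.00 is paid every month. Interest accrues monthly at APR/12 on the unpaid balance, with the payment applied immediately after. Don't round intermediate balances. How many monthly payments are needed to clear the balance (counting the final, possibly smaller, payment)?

13 payments

Monthly rate r = 17.1%/12 = 1.425% = 0.01425.
Recurrence: B ← B·(1+r) − $675.00.
Month 1: interest $106.52; balance after payment $6,906.52.
Month 2: interest $98.42; balance after payment $6,329.94.
Closed form: n = −ln(1 − rB₀/P)/ln(1+r) = −ln(0.84219)/ln(1.01425) ≈ 12.138, so the balance reaches zero during payment 13.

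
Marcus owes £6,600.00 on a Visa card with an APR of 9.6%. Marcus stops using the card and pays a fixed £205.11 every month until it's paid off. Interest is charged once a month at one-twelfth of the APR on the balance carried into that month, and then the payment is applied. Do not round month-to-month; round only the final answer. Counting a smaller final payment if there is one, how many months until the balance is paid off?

38 months

Monthly rate r = 9.6%/12 = 0.8% = 0.008.
Recurrence: B ← B·(1+r) − £205.11.
Month 1: interest £52.80; balance after payment £6,447.69.
Month 2: interest £51.58; balance after payment £6,294.16.
Closed form: n = −ln(1 − rB₀/P)/ln(1+r) = −ln(0.74258)/ln(1.008) ≈ 37.352, so the balance reaches zero during payment 38.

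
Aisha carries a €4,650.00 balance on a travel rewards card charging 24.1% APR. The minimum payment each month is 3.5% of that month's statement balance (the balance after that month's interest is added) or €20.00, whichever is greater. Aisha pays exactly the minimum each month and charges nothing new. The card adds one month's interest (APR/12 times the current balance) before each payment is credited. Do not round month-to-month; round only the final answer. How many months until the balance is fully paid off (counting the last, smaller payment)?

Monthly rate r = 24.1%/12 = 2.00833% = 0.0200833.
While 3.5% of the post-interest balance exceeds €20.00, each month B ← (B·(1+r))·(1 − 0.035), i.e. B shrinks by the factor (1+r)·0.965 = 0.98438.
This holds for months 1–135. Entering month 136 the balance is €555.20; 3.5% of the post-interest balance is now below €20.00, so the flat €20.00 minimum applies from here.
From month 136 a fixed €20.00 at rate r clears €555.20 in 42 more payments. Total: 135 + 42 = 177 months.

177 months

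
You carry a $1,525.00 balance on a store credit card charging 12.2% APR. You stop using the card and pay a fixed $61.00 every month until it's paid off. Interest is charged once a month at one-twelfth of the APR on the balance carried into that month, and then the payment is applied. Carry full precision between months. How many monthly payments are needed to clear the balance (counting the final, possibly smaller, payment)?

29 payments

Monthly rate r = 12.2%/12 = 1.01667% = 0.0101667.
Recurrence: B ← B·(1+r) − $61.00.
Month 1: interest $15.50; balance after payment $1,479.50.
Month 2: interest $15.04; balance after payment $1,433.55.
Closed form: n = −ln(1 − rB₀/P)/ln(1+r) = −ln(0.74583)/ln(1.01017) ≈ 28.991, so the balance reaches zero during payment 29.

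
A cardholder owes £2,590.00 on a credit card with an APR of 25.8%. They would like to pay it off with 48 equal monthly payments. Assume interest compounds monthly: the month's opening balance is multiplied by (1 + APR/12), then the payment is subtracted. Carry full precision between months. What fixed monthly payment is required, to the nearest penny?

£87.04

Monthly rate r = 25.8%/12 = 2.15% = 0.0215.
Level-payment amortization: P = B₀·r / (1 − (1+r)^(−n)) = 2590.00·0.0215 / (1 − 1.0215^(−48)).
Denominator 1 − (1+r)^(−48) = 0.639787986.
P = 55.685 / 0.639787986 ≈ 87.04.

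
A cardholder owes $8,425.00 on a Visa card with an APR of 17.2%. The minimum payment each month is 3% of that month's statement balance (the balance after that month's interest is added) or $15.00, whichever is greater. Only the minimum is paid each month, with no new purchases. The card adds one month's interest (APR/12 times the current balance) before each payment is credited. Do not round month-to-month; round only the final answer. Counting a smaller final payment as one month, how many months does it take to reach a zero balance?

Monthly rate r = 17.2%/12 = 1.43333% = 0.0143333.
While 3% of the post-interest balance exceeds $15.00, each month B ← (B·(1+r))·(1 − 0.03), i.e. B shrinks by the factor (1+r)·0.97 = 0.9839.
This holds for months 1–175. Entering month 176 the balance is $492.32; 3% of the post-interest balance is now below $15.00, so the flat $15.00 minimum applies from here.
From month 176 a fixed $15.00 at rate r clears $492.32 in 45 more payments. Total: 175 + 45 = 220 months.

220 months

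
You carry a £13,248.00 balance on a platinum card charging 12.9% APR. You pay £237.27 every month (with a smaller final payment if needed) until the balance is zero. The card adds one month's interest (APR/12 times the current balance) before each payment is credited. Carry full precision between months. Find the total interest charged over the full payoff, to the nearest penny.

Monthly rate r = 12.9%/12 = 1.075% = 0.01075.
Payoff takes n = ⌈−ln(1 − rB₀/P)/ln(1+r)⌉ = ⌈85.747⌉ = 86 payments; the last is £177.46.
Total paid = 85·£237.27 + £177.46 = £20,345.41.
Total interest = total paid − principal = £20,345.41 − £13,248.00 = £7,097.41.

£7,097.41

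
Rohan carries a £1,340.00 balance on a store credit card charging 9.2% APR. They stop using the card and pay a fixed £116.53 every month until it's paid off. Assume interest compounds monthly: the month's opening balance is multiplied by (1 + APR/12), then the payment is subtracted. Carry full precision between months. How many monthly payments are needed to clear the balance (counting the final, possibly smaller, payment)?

Monthly rate r = 9.2%/12 = 0.766667% = 0.00766667.
Recurrence: B ← B·(1+r) − £116.53.
Month 1: interest £10.27; balance after payment £1,233.74.
Month 2: interest £9.46; balance after payment £1,126.67.
Closed form: n = −ln(1 − rB₀/P)/ln(1+r) = −ln(0.91184)/ln(1.00767) ≈ 12.084, so the balance reaches zero during payment 13.

13 months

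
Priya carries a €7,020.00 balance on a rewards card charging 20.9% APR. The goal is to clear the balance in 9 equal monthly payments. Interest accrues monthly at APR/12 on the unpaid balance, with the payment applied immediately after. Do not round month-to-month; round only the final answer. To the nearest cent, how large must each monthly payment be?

Monthly rate r = 20.9%/12 = 1.74167% = 0.0174167.
Level-payment amortization: P = B₀·r / (1 − (1+r)^(−n)) = 7020.00·0.0174167 / (1 − 1.01742^(−9)).
Denominator 1 − (1+r)^(−9) = 0.143927846.
P = 122.265 / 0.143927846 ≈ 849.49.

€849.49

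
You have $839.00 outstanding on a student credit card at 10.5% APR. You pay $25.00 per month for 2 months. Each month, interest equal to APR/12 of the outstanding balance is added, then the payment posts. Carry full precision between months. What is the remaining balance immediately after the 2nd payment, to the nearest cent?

$803.53

Monthly rate r = 10.5%/12 = 0.875% = 0.00875.
Each month: B ← B·(1+r) − $25.00.
Month 1: interest $7.34; balance after payment $821.34.
Month 2: interest $7.19; balance after payment $803.53.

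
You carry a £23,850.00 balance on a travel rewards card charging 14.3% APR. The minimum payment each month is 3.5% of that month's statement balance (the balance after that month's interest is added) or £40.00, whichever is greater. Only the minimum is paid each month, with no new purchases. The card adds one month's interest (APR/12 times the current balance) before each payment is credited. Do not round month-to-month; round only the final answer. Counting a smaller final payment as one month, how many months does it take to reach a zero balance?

163 months

Monthly rate r = 14.3%/12 = 1.19167% = 0.0119167.
While 3.5% of the post-interest balance exceeds £40.00, each month B ← (B·(1+r))·(1 − 0.035), i.e. B shrinks by the factor (1+r)·0.965 = 0.9765.
This holds for months 1–129. Entering month 130 the balance is £1,109.65; 3.5% of the post-interest balance is now below £40.00, so the flat £40.00 minimum applies from here.
From month 130 a fixed £40.00 at rate r clears £1,109.65 in 34 more payments. Total: 129 + 34 = 163 months.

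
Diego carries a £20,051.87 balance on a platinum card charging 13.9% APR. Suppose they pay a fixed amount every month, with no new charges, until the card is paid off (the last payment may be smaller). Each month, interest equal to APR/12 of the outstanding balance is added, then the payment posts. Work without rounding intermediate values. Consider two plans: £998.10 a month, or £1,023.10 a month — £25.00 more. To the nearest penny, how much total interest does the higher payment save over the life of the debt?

£79.57

Monthly rate r = 13.9%/12 = 1.15833% = 0.0115833.
At £998.10/mo: n = ⌈−ln(1 − rB₀/P)/ln(1+r)⌉ = 24 payments (last £0.39); total interest = total paid − £20,051.87 = £2,904.82.
At £1,023.10/mo: 23 payments (last £368.92); total interest £2,825.25.
Interest saved = £2,904.82 − £2,825.25 = £79.57.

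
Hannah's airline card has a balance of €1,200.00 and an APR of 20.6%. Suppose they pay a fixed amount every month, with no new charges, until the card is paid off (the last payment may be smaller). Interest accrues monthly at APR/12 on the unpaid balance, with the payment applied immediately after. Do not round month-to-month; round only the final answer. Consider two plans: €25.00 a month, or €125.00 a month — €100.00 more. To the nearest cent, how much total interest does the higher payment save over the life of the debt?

Monthly rate r = 20.6%/12 = 1.71667% = 0.0171667.
At €25.00/mo: n = ⌈−ln(1 − rB₀/P)/ln(1+r)⌉ = 103 payments (last €1.67); total interest = total paid − €1,200.00 = €1,351.67.
At €125.00/mo: 11 payments (last €72.77); total interest €122.77.
Interest saved = €1,351.67 − €122.77 = €1,228.90.

€1,228.90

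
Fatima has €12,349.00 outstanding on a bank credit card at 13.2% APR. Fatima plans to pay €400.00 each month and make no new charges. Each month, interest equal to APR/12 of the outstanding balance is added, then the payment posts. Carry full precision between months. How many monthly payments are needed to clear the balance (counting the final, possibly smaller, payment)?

38 months

Monthly rate r = 13.2%/12 = 1.1% = 0.011.
Recurrence: B ← B·(1+r) − €400.00.
Month 1: interest €135.84; balance after payment €12,084.84.
Month 2: interest €132.93; balance after payment €11,817.77.
Closed form: n = −ln(1 − rB₀/P)/ln(1+r) = −ln(0.6604)/ln(1.011) ≈ 37.926, so the balance reaches zero during payment 38.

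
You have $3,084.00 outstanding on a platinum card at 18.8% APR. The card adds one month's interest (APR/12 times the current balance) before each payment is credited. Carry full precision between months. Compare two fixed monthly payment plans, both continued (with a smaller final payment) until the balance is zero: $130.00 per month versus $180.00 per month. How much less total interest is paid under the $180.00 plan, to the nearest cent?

Monthly rate r = 18.8%/12 = 1.56667% = 0.0156667.
At $130.00/mo: n = ⌈−ln(1 − rB₀/P)/ln(1+r)⌉ = 30 payments (last $116.05); total interest = total paid − $3,084.00 = $802.05.
At $180.00/mo: 21 payments (last $19.21); total interest $535.21.
Interest saved = $802.05 − $535.21 = $266.84.

$266.84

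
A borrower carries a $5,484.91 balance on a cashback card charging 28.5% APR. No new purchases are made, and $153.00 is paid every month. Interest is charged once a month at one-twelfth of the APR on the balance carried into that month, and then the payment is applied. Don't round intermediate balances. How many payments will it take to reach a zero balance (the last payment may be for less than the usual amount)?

82 months

Monthly rate r = 28.5%/12 = 2.375% = 0.02375.
Recurrence: B ← B·(1+r) − $153.00.
Month 1: interest $130.27; balance after payment $5,462.18.
Month 2: interest $129.73; balance after payment $5,438.90.
Closed form: n = −ln(1 − rB₀/P)/ln(1+r) = −ln(0.14858)/ln(1.02375) ≈ 81.228, so the balance reaches zero during payment 82.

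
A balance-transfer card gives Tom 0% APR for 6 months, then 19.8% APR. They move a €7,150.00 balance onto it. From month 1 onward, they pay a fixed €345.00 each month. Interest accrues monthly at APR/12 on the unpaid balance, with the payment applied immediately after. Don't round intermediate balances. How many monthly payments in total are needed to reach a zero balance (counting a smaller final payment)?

Promo months 1–6 at r₀ = 0%/12 = 0; months 7+ at r₁ = 19.8%/12 = 0.0165.
After month 6 (no interest yet): B = €7,150.00 − 6·€345.00 = €5,080.00.
Then at r₁ with €345.00/mo: n₂ = −ln(1 − r₁·B/P)/ln(1+r₁) ≈ 17.01 → 18 more payments.

24 months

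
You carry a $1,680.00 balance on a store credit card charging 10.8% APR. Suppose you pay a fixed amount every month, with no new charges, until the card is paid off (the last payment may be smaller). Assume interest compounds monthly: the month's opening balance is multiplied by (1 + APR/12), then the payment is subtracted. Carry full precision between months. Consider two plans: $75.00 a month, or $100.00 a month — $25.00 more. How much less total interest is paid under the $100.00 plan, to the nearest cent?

Monthly rate r = 10.8%/12 = 0.9% = 0.009.
At $75.00/mo: n = ⌈−ln(1 − rB₀/P)/ln(1+r)⌉ = 26 payments (last $9.68); total interest = total paid − $1,680.00 = $204.68.
At $100.00/mo: 19 payments (last $29.74); total interest $149.74.
Interest saved = $204.68 − $149.74 = $54.94.

$54.94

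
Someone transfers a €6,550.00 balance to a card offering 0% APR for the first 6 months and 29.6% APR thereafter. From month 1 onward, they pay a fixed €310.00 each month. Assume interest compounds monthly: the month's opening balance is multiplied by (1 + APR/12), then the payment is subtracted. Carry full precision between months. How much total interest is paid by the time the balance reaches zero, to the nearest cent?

Promo months 1–6 at r₀ = 0%/12 = 0; months 7+ at r₁ = 29.6%/12 = 0.0246667.
After month 6 (no interest yet): B = €6,550.00 − 6·€310.00 = €4,690.00.
Then at r₁ with €310.00/mo: n₂ = −ln(1 − r₁·B/P)/ln(1+r₁) ≈ 19.17 → 20 more payments.
Total paid = 25·€310.00 + €52.95 = €7,802.95; interest = €7,802.95 − €6,550.00 = €1,252.95.

€1,252.95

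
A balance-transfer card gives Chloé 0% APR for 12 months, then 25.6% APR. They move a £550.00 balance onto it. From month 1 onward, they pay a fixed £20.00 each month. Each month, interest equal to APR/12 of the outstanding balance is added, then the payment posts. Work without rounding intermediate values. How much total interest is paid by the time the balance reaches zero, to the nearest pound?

Promo months 1–12 at r₀ = 0%/12 = 0; months 13+ at r₁ = 25.6%/12 = 0.0213333.
After month 12 (no interest yet): B = £550.00 − 12·£20.00 = £310.00.
Then at r₁ with £20.00/mo: n₂ = −ln(1 − r₁·B/P)/ln(1+r₁) ≈ 19.02 → 20 more payments.
Total paid = 31·£20.00 + £0.39 = £620.39; interest = £620.39 − £550.00 = £70.39.

£70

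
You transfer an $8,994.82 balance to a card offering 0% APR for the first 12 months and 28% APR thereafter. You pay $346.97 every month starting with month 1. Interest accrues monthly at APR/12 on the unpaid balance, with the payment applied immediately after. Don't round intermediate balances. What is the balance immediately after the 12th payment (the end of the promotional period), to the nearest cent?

$4,831.18

Promo months 1–12 at r₀ = 0%/12 = 0; months 13+ at r₁ = 28%/12 = 0.0233333.
After month 12 (no interest yet): B = $8,994.82 − 12·$346.97 = $4,831.18.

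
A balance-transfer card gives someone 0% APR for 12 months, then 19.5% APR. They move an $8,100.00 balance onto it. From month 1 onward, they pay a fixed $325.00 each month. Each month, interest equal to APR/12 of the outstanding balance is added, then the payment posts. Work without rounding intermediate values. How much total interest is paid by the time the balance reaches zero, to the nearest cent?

$553.26

Promo months 1–12 at r₀ = 0%/12 = 0; months 13+ at r₁ = 19.5%/12 = 0.01625.
After month 12 (no interest yet): B = $8,100.00 − 12·$325.00 = $4,200.00.
Then at r₁ with $325.00/mo: n₂ = −ln(1 − r₁·B/P)/ln(1+r₁) ≈ 14.62 → 15 more payments.
Total paid = 26·$325.00 + $203.26 = $8,653.26; interest = $8,653.26 − $8,100.00 = $553.26.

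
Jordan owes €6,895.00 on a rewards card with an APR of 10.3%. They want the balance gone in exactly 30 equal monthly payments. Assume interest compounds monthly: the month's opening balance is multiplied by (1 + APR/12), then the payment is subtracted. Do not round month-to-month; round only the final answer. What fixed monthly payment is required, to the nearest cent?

Monthly rate r = 10.3%/12 = 0.858333% = 0.00858333.
Level-payment amortization: P = B₀·r / (1 − (1+r)^(−n)) = 6895.00·0.00858333 / (1 − 1.00858^(−30)).
Denominator 1 − (1+r)^(−30) = 0.226168538.
P = 59.1821 / 0.226168538 ≈ 261.67.

€261.67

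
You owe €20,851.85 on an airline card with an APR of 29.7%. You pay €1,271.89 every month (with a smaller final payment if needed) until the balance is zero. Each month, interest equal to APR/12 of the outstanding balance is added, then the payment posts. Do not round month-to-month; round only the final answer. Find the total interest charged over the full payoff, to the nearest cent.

Monthly rate r = 29.7%/12 = 2.475% = 0.02475.
Payoff takes n = ⌈−ln(1 − rB₀/P)/ln(1+r)⌉ = ⌈21.288⌉ = 22 payments; the last is €370.03.
Total paid = 21·€1,271.89 + €370.03 = €27,079.72.
Total interest = total paid − principal = €27,079.72 − €20,851.85 = €6,227.87.

€6,227.87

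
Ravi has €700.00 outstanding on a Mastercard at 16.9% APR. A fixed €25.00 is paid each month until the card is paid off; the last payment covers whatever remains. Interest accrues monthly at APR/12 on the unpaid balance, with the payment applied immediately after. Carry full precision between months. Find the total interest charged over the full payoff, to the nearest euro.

€196

Monthly rate r = 16.9%/12 = 1.40833% = 0.0140833.
Payoff takes n = ⌈−ln(1 − rB₀/P)/ln(1+r)⌉ = ⌈35.854⌉ = 36 payments; the last is €21.38.
Total paid = 35·€25.00 + €21.38 = €896.38.
Total interest = total paid − principal = €896.38 − €700.00 = €196.38.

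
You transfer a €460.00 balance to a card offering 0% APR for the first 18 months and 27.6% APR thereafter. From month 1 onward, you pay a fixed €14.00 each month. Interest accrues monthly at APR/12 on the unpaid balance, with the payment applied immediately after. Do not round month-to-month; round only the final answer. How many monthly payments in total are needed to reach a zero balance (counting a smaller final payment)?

37 months

Promo months 1–18 at r₀ = 0%/12 = 0; months 19+ at r₁ = 27.6%/12 = 0.023.
After month 18 (no interest yet): B = €460.00 − 18·€14.00 = €208.00.
Then at r₁ with €14.00/mo: n₂ = −ln(1 − r₁·B/P)/ln(1+r₁) ≈ 18.39 → 19 more payments.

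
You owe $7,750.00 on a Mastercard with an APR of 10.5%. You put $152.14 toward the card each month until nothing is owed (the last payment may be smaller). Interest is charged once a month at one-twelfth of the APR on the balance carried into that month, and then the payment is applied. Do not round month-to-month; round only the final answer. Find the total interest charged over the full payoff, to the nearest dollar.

Monthly rate r = 10.5%/12 = 0.875% = 0.00875.
Payoff takes n = ⌈−ln(1 − rB₀/P)/ln(1+r)⌉ = ⌈67.734⌉ = 68 payments; the last is $111.77.
Total paid = 67·$152.14 + $111.77 = $10,305.15.
Total interest = total paid − principal = $10,305.15 − $7,750.00 = $2,555.15.

$2,555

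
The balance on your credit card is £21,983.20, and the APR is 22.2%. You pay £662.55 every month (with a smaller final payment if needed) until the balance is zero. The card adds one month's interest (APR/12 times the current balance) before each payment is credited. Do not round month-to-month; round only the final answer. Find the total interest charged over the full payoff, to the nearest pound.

Monthly rate r = 22.2%/12 = 1.85% = 0.0185.
Payoff takes n = ⌈−ln(1 − rB₀/P)/ln(1+r)⌉ = ⌈51.905⌉ = 52 payments; the last is £599.92.
Total paid = 51·£662.55 + £599.92 = £34,389.97.
Total interest = total paid − principal = £34,389.97 − £21,983.20 = £12,406.77.

£12,407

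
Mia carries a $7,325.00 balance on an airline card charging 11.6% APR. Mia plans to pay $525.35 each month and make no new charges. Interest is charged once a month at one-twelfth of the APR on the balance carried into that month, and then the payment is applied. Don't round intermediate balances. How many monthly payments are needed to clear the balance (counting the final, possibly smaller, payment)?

Monthly rate r = 11.6%/12 = 0.966667% = 0.00966667.
Recurrence: B ← B·(1+r) − $525.35.
Month 1: interest $70.81; balance after payment $6,870.46.
Month 2: interest $66.41; balance after payment $6,411.52.
Closed form: n = −ln(1 − rB₀/P)/ln(1+r) = −ln(0.86522)/ln(1.00967) ≈ 15.049, so the balance reaches zero during payment 16.

16 payments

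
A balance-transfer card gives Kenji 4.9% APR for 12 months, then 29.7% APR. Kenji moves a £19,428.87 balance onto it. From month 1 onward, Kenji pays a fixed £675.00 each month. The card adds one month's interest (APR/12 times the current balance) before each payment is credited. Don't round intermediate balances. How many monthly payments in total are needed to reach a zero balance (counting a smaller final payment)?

37 payments

Promo months 1–12 at r₀ = 4.9%/12 = 0.00408333; months 13+ at r₁ = 29.7%/12 = 0.02475.
After month 12: iterate B ← B·(1+r₀) − £675.00 for 12 months → £12,118.15.
Then at r₁ with £675.00/mo: n₂ = −ln(1 − r₁·B/P)/ln(1+r₁) ≈ 24.03 → 25 more payments.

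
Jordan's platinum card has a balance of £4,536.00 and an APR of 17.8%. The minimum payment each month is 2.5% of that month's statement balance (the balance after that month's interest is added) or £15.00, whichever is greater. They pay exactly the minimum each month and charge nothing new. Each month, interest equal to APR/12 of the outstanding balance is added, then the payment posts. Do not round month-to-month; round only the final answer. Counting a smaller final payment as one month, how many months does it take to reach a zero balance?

Monthly rate r = 17.8%/12 = 1.48333% = 0.0148333.
While 2.5% of the post-interest balance exceeds £15.00, each month B ← (B·(1+r))·(1 − 0.025), i.e. B shrinks by the factor (1+r)·0.975 = 0.98946.
This holds for months 1–193. Entering month 194 the balance is £587.15; 2.5% of the post-interest balance is now below £15.00, so the flat £15.00 minimum applies from here.
From month 194 a fixed £15.00 at rate r clears £587.15 in 60 more payments. Total: 193 + 60 = 253 months.

253 months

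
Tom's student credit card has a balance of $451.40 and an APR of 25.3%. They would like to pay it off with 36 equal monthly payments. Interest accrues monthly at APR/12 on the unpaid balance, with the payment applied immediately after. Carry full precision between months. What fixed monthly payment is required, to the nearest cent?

$18.02

Monthly rate r = 25.3%/12 = 2.10833% = 0.0210833.
Level-payment amortization: P = B₀·r / (1 − (1+r)^(−n)) = 451.40·0.0210833 / (1 − 1.02108^(−36)).
Denominator 1 − (1+r)^(−36) = 0.528157288.
P = 9.51702 / 0.528157288 ≈ 18.02.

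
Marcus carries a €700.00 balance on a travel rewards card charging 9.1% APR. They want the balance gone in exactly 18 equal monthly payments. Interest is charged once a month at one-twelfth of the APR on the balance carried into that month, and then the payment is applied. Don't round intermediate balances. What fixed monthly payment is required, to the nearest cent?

Monthly rate r = 9.1%/12 = 0.758333% = 0.00758333.
Level-payment amortization: P = B₀·r / (1 − (1+r)^(−n)) = 700.00·0.00758333 / (1 − 1.00758^(−18)).
Denominator 1 − (1+r)^(−18) = 0.127144309.
P = 5.30833 / 0.127144309 ≈ 41.75.

€41.75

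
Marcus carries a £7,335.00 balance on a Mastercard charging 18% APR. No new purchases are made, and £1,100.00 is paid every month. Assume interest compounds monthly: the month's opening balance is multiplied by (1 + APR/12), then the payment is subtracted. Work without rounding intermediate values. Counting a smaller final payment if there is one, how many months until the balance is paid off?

8 payments

Monthly rate r = 18%/12 = 1.5% = 0.015.
Recurrence: B ← B·(1+r) − £1,100.00.
Month 1: interest £110.02; balance after payment £6,345.02.
Month 2: interest £95.18; balance after payment £5,340.20.
Closed form: n = −ln(1 − rB₀/P)/ln(1+r) = −ln(0.89998)/ln(1.015) ≈ 7.078, so the balance reaches zero during payment 8.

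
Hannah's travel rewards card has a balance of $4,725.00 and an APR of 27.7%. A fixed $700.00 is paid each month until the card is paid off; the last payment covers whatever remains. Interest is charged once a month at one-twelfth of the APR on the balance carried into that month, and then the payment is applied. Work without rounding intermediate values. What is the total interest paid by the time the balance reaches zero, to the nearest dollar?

Monthly rate r = 27.7%/12 = 2.30833% = 0.0230833.
Payoff takes n = ⌈−ln(1 − rB₀/P)/ln(1+r)⌉ = ⌈7.422⌉ = 8 payments; the last is $297.46.
Total paid = 7·$700.00 + $297.46 = $5,197.46.
Total interest = total paid − principal = $5,197.46 − $4,725.00 = $472.46.

$472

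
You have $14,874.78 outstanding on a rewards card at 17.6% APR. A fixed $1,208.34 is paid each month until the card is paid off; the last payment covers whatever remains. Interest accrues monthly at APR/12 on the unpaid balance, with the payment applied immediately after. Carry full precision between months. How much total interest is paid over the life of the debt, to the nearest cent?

Monthly rate r = 17.6%/12 = 1.46667% = 0.0146667.
Payoff takes n = ⌈−ln(1 − rB₀/P)/ln(1+r)⌉ = ⌈13.676⌉ = 14 payments; the last is $818.34.
Total paid = 13·$1,208.34 + $818.34 = $16,526.76.
Total interest = total paid − principal = $16,526.76 − $14,874.78 = $1,651.98.

$1,651.98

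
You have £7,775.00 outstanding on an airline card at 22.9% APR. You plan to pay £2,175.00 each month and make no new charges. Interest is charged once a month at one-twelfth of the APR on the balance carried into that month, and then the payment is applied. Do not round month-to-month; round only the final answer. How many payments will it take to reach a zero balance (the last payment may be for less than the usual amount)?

Monthly rate r = 22.9%/12 = 1.90833% = 0.0190833.
Recurrence: B ← B·(1+r) − £2,175.00.
Month 1: interest £148.37; balance after payment £5,748.37.
Month 2: interest £109.70; balance after payment £3,683.07.
Month 3: interest £70.29; balance after payment £1,578.36.
Month 4: interest £30.12; balance after payment £0.00.

4 payments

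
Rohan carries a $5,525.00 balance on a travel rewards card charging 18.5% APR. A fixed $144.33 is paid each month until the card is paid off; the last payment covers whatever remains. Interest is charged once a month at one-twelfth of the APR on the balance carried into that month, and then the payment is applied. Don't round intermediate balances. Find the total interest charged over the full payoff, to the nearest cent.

Monthly rate r = 18.5%/12 = 1.54167% = 0.0154167.
Payoff takes n = ⌈−ln(1 − rB₀/P)/ln(1+r)⌉ = ⌈58.303⌉ = 59 payments; the last is $43.93.
Total paid = 58·$144.33 + $43.93 = $8,415.07.
Total interest = total paid − principal = $8,415.07 − $5,525.00 = $2,890.07.

$2,890.07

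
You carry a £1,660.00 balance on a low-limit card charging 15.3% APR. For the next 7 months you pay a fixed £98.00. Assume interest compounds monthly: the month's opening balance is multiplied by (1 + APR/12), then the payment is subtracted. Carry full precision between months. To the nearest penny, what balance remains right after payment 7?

£1,101.14

Monthly rate r = 15.3%/12 = 1.275% = 0.01275.
Each month: B ← B·(1+r) − £98.00.
Month 1: interest £21.17; balance after payment £1,583.16.
Month 2: interest £20.19; balance after payment £1,505.35.
Month 3: interest £19.19; balance after payment £1,426.54.
Month 4: interest £18.19; balance after payment £1,346.73.
Month 5: interest £17.17; balance after payment £1,265.90.
Month 6: interest £16.14; balance after payment £1,184.04.
Month 7: interest £15.10; balance after payment £1,101.14.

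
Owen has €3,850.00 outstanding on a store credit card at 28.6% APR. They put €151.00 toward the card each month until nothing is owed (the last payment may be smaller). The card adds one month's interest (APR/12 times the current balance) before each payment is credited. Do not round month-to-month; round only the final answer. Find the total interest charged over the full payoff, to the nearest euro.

Monthly rate r = 28.6%/12 = 2.38333% = 0.0238333.
Payoff takes n = ⌈−ln(1 − rB₀/P)/ln(1+r)⌉ = ⌈39.724⌉ = 40 payments; the last is €109.71.
Total paid = 39·€151.00 + €109.71 = €5,998.71.
Total interest = total paid − principal = €5,998.71 − €3,850.00 = €2,148.71.

€2,149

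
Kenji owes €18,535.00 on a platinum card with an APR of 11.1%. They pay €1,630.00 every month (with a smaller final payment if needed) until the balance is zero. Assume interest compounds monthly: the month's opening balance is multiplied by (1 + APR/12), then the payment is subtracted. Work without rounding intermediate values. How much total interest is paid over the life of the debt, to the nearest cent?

Monthly rate r = 11.1%/12 = 0.925% = 0.00925.
Payoff takes n = ⌈−ln(1 − rB₀/P)/ln(1+r)⌉ = ⌈12.070⌉ = 13 payments; the last is €114.96.
Total paid = 12·€1,630.00 + €114.96 = €19,674.96.
Total interest = total paid − principal = €19,674.96 − €18,535.00 = €1,139.96.

€1,139.96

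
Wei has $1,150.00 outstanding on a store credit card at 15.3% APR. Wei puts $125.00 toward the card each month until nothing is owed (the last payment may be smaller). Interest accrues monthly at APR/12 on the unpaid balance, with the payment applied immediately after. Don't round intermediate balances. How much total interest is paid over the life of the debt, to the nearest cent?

$81.12

Monthly rate r = 15.3%/12 = 1.275% = 0.01275.
Payoff takes n = ⌈−ln(1 − rB₀/P)/ln(1+r)⌉ = ⌈9.848⌉ = 10 payments; the last is $106.12.
Total paid = 9·$125.00 + $106.12 = $1,231.12.
Total interest = total paid − principal = $1,231.12 − $1,150.00 = $81.12.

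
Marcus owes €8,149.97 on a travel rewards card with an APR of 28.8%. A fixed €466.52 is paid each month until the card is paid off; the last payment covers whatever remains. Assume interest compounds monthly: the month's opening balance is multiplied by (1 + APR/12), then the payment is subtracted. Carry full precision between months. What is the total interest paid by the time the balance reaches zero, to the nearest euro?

€2,541

Monthly rate r = 28.8%/12 = 2.4% = 0.024.
Payoff takes n = ⌈−ln(1 − rB₀/P)/ln(1+r)⌉ = ⌈22.915⌉ = 23 payments; the last is €427.50.
Total paid = 22·€466.52 + €427.50 = €10,690.94.
Total interest = total paid − principal = €10,690.94 − €8,149.97 = €2,540.97.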